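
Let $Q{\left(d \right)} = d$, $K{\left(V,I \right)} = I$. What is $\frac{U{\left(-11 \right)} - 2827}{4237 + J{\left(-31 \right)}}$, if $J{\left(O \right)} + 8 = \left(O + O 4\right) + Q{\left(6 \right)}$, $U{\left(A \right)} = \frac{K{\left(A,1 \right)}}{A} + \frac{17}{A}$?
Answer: $- \frac{6223}{8976} \approx -0.69329$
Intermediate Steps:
$U{\left(A \right)} = \frac{18}{A}$ ($U{\left(A \right)} = 1 \frac{1}{A} + \frac{17}{A} = \frac{1}{A} + \frac{17}{A} = \frac{18}{A}$)
$J{\left(O \right)} = -2 + 5 O$ ($J{\left(O \right)} = -8 + \left(\left(O + O 4\right) + 6\right) = -8 + \left(\left(O + 4 O\right) + 6\right) = -8 + \left(5 O + 6\right) = -8 + \left(6 + 5 O\right) = -2 + 5 O$)
$\frac{U{\left(-11 \right)} - 2827}{4237 + J{\left(-31 \right)}} = \frac{\frac{18}{-11} - 2827}{4237 + \left(-2 + 5 \left(-31\right)\right)} = \frac{18 \left(- \frac{1}{11}\right) - 2827}{4237 - 157} = \frac{- \frac{18}{11} - 2827}{4237 - 157} = - \frac{31115}{11 \cdot 4080} = \left(- \frac{31115}{11}\right) \frac{1}{4080} = - \frac{6223}{8976}$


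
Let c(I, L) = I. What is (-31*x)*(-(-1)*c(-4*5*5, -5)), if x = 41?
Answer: 127100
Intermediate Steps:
(-31*x)*(-(-1)*c(-4*5*5, -5)) = (-31*41)*(-(-1)*-4*5*5) = -(-1271)*(-(-20)*5) = -(-1271)*(-1*(-100)) = -(-1271)*100 = -1271*(-100) = 127100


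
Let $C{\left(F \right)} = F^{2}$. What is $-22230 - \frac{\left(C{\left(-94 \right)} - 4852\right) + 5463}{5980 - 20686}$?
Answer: $- \frac{108968311}{4902} \approx -22229.0$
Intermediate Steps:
$-22230 - \frac{\left(C{\left(-94 \right)} - 4852\right) + 5463}{5980 - 20686} = -22230 - \frac{\left(\left(-94\right)^{2} - 4852\right) + 5463}{5980 - 20686} = -22230 - \frac{\left(8836 - 4852\right) + 5463}{-14706} = -22230 - \left(3984 + 5463\right) \left(- \frac{1}{14706}\right) = -22230 - 9447 \left(- \frac{1}{14706}\right) = -22230 - - \frac{3149}{4902} = -22230 + \frac{3149}{4902} = - \frac{108968311}{4902}$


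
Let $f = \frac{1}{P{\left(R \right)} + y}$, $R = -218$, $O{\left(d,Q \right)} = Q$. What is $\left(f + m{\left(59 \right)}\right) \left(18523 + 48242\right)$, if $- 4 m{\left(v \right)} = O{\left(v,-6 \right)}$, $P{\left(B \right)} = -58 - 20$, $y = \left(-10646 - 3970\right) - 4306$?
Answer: $\frac{380547147}{3800} \approx 1.0014 \cdot 10^{5}$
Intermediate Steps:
$y = -18922$ ($y = -14616 - 4306 = -18922$)
$P{\left(B \right)} = -78$
$f = - \frac{1}{19000}$ ($f = \frac{1}{-78 - 18922} = \frac{1}{-19000} = - \frac{1}{19000} \approx -5.2632 \cdot 10^{-5}$)
$m{\left(v \right)} = \frac{3}{2}$ ($m{\left(v \right)} = \left(- \frac{1}{4}\right) \left(-6\right) = \frac{3}{2}$)
$\left(f + m{\left(59 \right)}\right) \left(18523 + 48242\right) = \left(- \frac{1}{19000} + \frac{3}{2}\right) \left(18523 + 48242\right) = \frac{28499}{19000} \cdot 66765 = \frac{380547147}{3800}$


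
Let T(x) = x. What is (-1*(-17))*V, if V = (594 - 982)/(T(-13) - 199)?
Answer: 1649/53 ≈ 31.113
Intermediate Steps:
V = 97/53 (V = (594 - 982)/(-13 - 199) = -388/(-212) = -388*(-1/212) = 97/53 ≈ 1.8302)
(-1*(-17))*V = -1*(-17)*(97/53) = 17*(97/53) = 1649/53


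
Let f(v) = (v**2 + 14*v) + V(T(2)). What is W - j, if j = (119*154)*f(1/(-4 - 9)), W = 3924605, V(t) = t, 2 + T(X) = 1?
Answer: 669672345/169 ≈ 3.9626e+6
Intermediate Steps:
T(X) = -1 (T(X) = -2 + 1 = -1)
f(v) = -1 + v**2 + 14*v (f(v) = (v**2 + 14*v) - 1 = -1 + v**2 + 14*v)
j = -6414100/169 (j = (119*154)*(-1 + (1/(-4 - 9))**2 + 14/(-4 - 9)) = 18326*(-1 + (1/(-13))**2 + 14/(-13)) = 18326*(-1 + (-1/13)**2 + 14*(-1/13)) = 18326*(-1 + 1/169 - 14/13) = 18326*(-350/169) = -6414100/169 ≈ -37953.)
W - j = 3924605 - 1*(-6414100/169) = 3924605 + 6414100/169 = 669672345/169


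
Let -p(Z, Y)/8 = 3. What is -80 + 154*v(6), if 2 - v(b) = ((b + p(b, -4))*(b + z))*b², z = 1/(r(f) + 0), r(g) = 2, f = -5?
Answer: 648876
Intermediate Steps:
p(Z, Y) = -24 (p(Z, Y) = -8*3 = -24)
z = ½ (z = 1/(2 + 0) = 1/2 = ½ ≈ 0.50000)
v(b) = 2 - b²*(½ + b)*(-24 + b) (v(b) = 2 - (b - 24)*(b + ½)*b² = 2 - (-24 + b)*(½ + b)*b² = 2 - (½ + b)*(-24 + b)*b² = 2 - b²*(½ + b)*(-24 + b))
-80 + 154*v(6) = -80 + 154*(2 - 1*6⁴ + 12*6² + (47/2)*6³) = -80 + 154*(2 - 1*1296 + 12*36 + (47/2)*216) = -80 + 154*(2 - 1296 + 432 + 5076) = -80 + 154*4214 = -80 + 648956 = 648876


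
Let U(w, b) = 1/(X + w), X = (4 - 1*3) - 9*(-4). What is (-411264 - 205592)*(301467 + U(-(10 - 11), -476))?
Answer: -3533273135716/19 ≈ -1.8596e+11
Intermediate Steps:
X = 37 (X = (4 - 3) + 36 = 1 + 36 = 37)
U(w, b) = 1/(37 + w)
(-411264 - 205592)*(301467 + U(-(10 - 11), -476)) = (-411264 - 205592)*(301467 + 1/(37 - (10 - 11))) = -616856*(301467 + 1/(37 - 1*(-1))) = -616856*(301467 + 1/(37 + 1)) = -616856*(301467 + 1/38) = -616856*11455747/38 = -3533273135716/19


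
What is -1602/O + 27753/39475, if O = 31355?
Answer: 161391273/247547725 ≈ 0.65196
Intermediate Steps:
-1602/O + 27753/39475 = -1602/31355 + 27753/39475 = 161391273/247547725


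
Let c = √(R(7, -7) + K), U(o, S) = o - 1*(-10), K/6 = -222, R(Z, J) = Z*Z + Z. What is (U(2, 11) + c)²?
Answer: -1132 + 48*I*√319 ≈ -1132.0 + 857.31*I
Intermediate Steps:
R(Z, J) = Z + Z² (R(Z, J) = Z² + Z = Z + Z²)
K = -1332 (K = 6*(-222) = -1332)
U(o, S) = 10 + o (U(o, S) = o + 10 = 10 + o)
c = 2*I*√319 (c = √(7*(1 + 7) - 1332) = √(7*8 - 1332) = √(56 - 1332) = √(-1276) = 2*I*√319 ≈ 35.721*I)
(U(2, 11) + c)² = ((10 + 2) + 2*I*√319)² = (12 + 2*I*√319)²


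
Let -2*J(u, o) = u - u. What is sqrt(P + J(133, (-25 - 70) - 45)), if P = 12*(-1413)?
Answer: 6*I*sqrt(471) ≈ 130.22*I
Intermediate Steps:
J(u, o) = 0 (J(u, o) = -(u - u)/2 = -1/2*0 = 0)
P = -16956
sqrt(P + J(133, (-25 - 70) - 45)) = sqrt(-16956 + 0) = sqrt(-16956) = 6*I*sqrt(471)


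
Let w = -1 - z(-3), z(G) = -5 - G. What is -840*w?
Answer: -840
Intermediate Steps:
w = 1 (w = -1 - (-5 - 1*(-3)) = -1 - (-5 + 3) = -1 - 1*(-2) = -1 + 2 = 1)
-840*w = -840*1 = -840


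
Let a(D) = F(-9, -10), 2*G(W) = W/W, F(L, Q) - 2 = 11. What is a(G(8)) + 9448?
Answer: 9461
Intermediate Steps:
F(L, Q) = 13 (F(L, Q) = 2 + 11 = 13)
G(W) = ½ (G(W) = (W/W)/2 = (½)*1 = ½)
a(D) = 13
a(G(8)) + 9448 = 13 + 9448 = 9461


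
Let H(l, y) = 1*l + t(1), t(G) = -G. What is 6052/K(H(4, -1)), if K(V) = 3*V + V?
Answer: 1513/3 ≈ 504.33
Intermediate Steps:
H(l, y) = -1 + l (H(l, y) = 1*l - 1*1 = l - 1 = -1 + l)
K(V) = 4*V
6052/K(H(4, -1)) = 6052/((4*(-1 + 4))) = 6052/((4*3)) = 6052/12 = 6052*(1/12) = 1513/3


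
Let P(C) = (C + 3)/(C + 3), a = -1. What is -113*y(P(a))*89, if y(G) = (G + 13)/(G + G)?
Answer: -70399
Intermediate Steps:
P(C) = 1 (P(C) = (3 + C)/(3 + C) = 1)
y(G) = (13 + G)/(2*G) (y(G) = (13 + G)/((2*G)) = (13 + G)*(1/(2*G)) = (13 + G)/(2*G))
-113*y(P(a))*89 = -113*(13 + 1)/(2*1)*89 = -113*14/2*89 = -113*7*89 = -791*89 = -70399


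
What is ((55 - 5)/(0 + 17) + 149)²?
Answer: 6671889/289 ≈ 23086.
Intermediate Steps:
((55 - 5)/(0 + 17) + 149)² = (50/17 + 149)² = (2583/17)² = 6671889/289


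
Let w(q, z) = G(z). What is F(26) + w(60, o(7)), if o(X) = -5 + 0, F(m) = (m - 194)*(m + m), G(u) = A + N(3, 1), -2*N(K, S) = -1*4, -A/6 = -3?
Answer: -8716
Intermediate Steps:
A = 18 (A = -6*(-3) = 18)
N(K, S) = 2 (N(K, S) = -(-1)*4/2 = -1/2*(-4) = 2)
G(u) = 20 (G(u) = 18 + 2 = 20)
F(m) = 2*m*(-194 + m) (F(m) = (-194 + m)*(2*m) = 2*m*(-194 + m))
o(X) = -5
w(q, z) = 20
F(26) + w(60, o(7)) = 2*26*(-194 + 26) + 20 = 2*26*(-168) + 20 = -8736 + 20 = -8716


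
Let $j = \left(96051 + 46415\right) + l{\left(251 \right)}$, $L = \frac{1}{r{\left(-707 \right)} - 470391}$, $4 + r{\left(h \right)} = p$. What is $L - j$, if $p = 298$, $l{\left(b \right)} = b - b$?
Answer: $- \frac{66972839203}{470097} \approx -1.4247 \cdot 10^{5}$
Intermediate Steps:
$l{\left(b \right)} = 0$
$r{\left(h \right)} = 294$ ($r{\left(h \right)} = -4 + 298 = 294$)
$L = - \frac{1}{470097}$ ($L = \frac{1}{294 - 470391} = \frac{1}{-470097} = - \frac{1}{470097} \approx -2.1272 \cdot 10^{-6}$)
$j = 142466$ ($j = \left(96051 + 46415\right) + 0 = 142466 + 0 = 142466$)
$L - j = - \frac{1}{470097} - 142466 = - \frac{66972839203}{470097}$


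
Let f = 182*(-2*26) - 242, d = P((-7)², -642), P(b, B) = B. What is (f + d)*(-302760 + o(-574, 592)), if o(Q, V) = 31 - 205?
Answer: 3134761032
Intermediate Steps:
o(Q, V) = -174
d = -642
f = -9706 (f = 182*(-52) - 242 = -9464 - 242 = -9706)
(f + d)*(-302760 + o(-574, 592)) = (-9706 - 642)*(-302760 - 174) = -10348*(-302934) = 3134761032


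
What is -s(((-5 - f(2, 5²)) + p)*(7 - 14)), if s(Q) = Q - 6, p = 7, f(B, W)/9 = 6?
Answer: -358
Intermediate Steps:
f(B, W) = 54 (f(B, W) = 9*6 = 54)
s(Q) = -6 + Q
-s(((-5 - f(2, 5²)) + p)*(7 - 14)) = -(-6 + ((-5 - 1*54) + 7)*(7 - 14)) = -(-6 + ((-5 - 54) + 7)*(-7)) = -(-6 + (-59 + 7)*(-7)) = -(-6 - 52*(-7)) = -(-6 + 364) = -1*358 = -358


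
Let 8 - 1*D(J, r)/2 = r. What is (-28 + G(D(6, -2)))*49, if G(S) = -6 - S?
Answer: -2646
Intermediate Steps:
D(J, r) = 16 - 2*r
(-28 + G(D(6, -2)))*49 = (-28 + (-6 - (16 - 2*(-2))))*49 = (-28 + (-6 - (16 + 4)))*49 = (-28 + (-6 - 1*20))*49 = (-28 + (-6 - 20))*49 = (-28 - 26)*49 = -54*49 = -2646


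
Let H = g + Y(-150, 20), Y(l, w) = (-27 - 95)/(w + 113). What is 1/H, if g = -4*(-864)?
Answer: 133/459526 ≈ 0.00028943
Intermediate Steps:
Y(l, w) = -122/(113 + w)
g = 3456
H = 459526/133 (H = 3456 - 122/(113 + 20) = 3456 - 122/133 = 459526/133 ≈ 3455.1)
1/H = 1/(459526/133) = 133/459526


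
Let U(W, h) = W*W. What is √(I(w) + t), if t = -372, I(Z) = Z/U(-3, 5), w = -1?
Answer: I*√3349/3 ≈ 19.29*I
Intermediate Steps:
U(W, h) = W²
I(Z) = Z/9 (I(Z) = Z/((-3)²) = Z/9)
√(I(w) + t) = √((⅑)*(-1) - 372) = √(-⅑ - 372) = √(-3349/9) = I*√3349/3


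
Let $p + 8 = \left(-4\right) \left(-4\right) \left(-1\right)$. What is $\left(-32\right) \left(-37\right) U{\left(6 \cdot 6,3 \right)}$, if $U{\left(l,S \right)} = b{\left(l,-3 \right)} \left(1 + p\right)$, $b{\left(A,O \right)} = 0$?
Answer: $0$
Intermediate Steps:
$p = -24$ ($p = -8 + \left(-4\right) \left(-4\right) \left(-1\right) = -8 + 16 \left(-1\right) = -8 - 16 = -24$)
$U{\left(l,S \right)} = 0$ ($U{\left(l,S \right)} = 0 \left(1 - 24\right) = 0 \left(-23\right) = 0$)
$\left(-32\right) \left(-37\right) U{\left(6 \cdot 6,3 \right)} = \left(-32\right) \left(-37\right) 0 = 1184 \cdot 0 = 0$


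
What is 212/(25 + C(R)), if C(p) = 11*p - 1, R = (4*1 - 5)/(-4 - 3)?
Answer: 1484/179 ≈ 8.2905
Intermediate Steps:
R = 1/7 (R = (4 - 5)/(-7) = -1*(-1/7) = 1/7 ≈ 0.14286)
C(p) = -1 + 11*p
212/(25 + C(R)) = 212/(25 + (-1 + 11*(1/7))) = 212/(25 + (-1 + 11/7)) = 212/(25 + 4/7) = 212/(179/7) = (7/179)*212 = 1484/179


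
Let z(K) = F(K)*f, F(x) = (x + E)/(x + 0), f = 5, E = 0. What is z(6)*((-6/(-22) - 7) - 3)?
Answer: -535/11 ≈ -48.636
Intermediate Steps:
F(x) = 1 (F(x) = (x + 0)/(x + 0) = x/x = 1)
z(K) = 5 (z(K) = 1*5 = 5)
z(6)*((-6/(-22) - 7) - 3) = 5*((-6/(-22) - 7) - 3) = 5*((-6*(-1/22) - 7) - 3) = 5*((3/11 - 7) - 3) = 5*(-74/11 - 3) = 5*(-107/11) = -535/11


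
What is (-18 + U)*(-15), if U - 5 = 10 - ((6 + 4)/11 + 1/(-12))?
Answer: 2525/44 ≈ 57.386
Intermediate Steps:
U = 1871/132 (U = 5 + (10 - ((6 + 4)/11 + 1/(-12))) = 5 + (10 - (10*(1/11) + 1*(-1/12))) = 5 + (10 - (10/11 - 1/12)) = 5 + (10 - 1*109/132) = 5 + (10 - 109/132) = 5 + 1211/132 = 1871/132 ≈ 14.174)
(-18 + U)*(-15) = (-18 + 1871/132)*(-15) = -505/132*(-15) = 2525/44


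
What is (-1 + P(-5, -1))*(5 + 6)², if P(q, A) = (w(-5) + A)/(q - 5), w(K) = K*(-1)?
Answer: -847/5 ≈ -169.40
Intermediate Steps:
w(K) = -K
P(q, A) = (5 + A)/(-5 + q) (P(q, A) = (-1*(-5) + A)/(q - 5) = (5 + A)/(-5 + q))
(-1 + P(-5, -1))*(5 + 6)² = (-1 + (5 - 1)/(-5 - 5))*(5 + 6)² = (-1 + 4/(-10))*11² = (-1 - ⅒*4)*121 = (-1 - ⅖)*121 = -7/5*121 = -847/5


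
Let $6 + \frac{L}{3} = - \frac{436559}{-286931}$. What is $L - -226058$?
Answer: $\frac{64859192917}{286931} \approx 2.2604 \cdot 10^{5}$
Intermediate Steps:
$L = - \frac{3855081}{286931}$ ($L = -18 + 3 \left(- \frac{436559}{-286931}\right) = -18 + 3 \left(\left(-436559\right) \left(- \frac{1}{286931}\right)\right) = -18 + 3 \cdot \frac{436559}{286931} = -18 + \frac{1309677}{286931} = - \frac{3855081}{286931} \approx -13.436$)
$L - -226058 = - \frac{3855081}{286931} - -226058 = - \frac{3855081}{286931} + 226058 = \frac{64859192917}{286931}$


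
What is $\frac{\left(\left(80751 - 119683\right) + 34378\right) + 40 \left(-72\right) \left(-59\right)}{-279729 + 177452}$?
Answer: $- \frac{165366}{102277} \approx -1.6168$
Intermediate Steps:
$\frac{\left(\left(80751 - 119683\right) + 34378\right) + 40 \left(-72\right) \left(-59\right)}{-279729 + 177452} = \frac{\left(-38932 + 34378\right) - -169920}{-102277} = \left(-4554 + 169920\right) \left(- \frac{1}{102277}\right) = 165366 \left(- \frac{1}{102277}\right) = - \frac{165366}{102277}$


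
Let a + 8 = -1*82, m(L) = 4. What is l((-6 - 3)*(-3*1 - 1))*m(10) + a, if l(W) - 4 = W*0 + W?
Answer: 70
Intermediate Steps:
l(W) = 4 + W (l(W) = 4 + (W*0 + W) = 4 + (0 + W) = 4 + W)
a = -90 (a = -8 - 1*82 = -8 - 82 = -90)
l((-6 - 3)*(-3*1 - 1))*m(10) + a = (4 + (-6 - 3)*(-3*1 - 1))*4 - 90 = (4 - 9*(-3 - 1))*4 - 90 = (4 - 9*(-4))*4 - 90 = (4 + 36)*4 - 90 = 40*4 - 90 = 160 - 90 = 70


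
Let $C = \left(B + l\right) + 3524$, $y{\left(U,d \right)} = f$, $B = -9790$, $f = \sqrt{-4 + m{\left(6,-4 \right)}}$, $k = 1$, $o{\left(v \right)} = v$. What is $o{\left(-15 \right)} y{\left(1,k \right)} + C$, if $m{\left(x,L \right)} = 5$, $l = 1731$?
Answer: $-4550$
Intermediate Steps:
$f = 1$ ($f = \sqrt{-4 + 5} = \sqrt{1} = 1$)
$y{\left(U,d \right)} = 1$
$C = -4535$ ($C = \left(-9790 + 1731\right) + 3524 = -8059 + 3524 = -4535$)
$o{\left(-15 \right)} y{\left(1,k \right)} + C = \left(-15\right) 1 - 4535 = -15 - 4535 = -4550$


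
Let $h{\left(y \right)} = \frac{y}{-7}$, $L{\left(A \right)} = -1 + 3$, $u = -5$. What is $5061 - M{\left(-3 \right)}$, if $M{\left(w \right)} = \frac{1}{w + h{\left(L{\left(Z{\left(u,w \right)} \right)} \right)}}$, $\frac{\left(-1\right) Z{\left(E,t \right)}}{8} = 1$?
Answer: $\frac{116410}{23} \approx 5061.3$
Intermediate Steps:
$Z{\left(E,t \right)} = -8$ ($Z{\left(E,t \right)} = \left(-8\right) 1 = -8$)
$L{\left(A \right)} = 2$
$h{\left(y \right)} = - \frac{y}{7}$ ($h{\left(y \right)} = y \left(- \frac{1}{7}\right) = - \frac{y}{7}$)
$M{\left(w \right)} = \frac{1}{- \frac{2}{7} + w}$ ($M{\left(w \right)} = \frac{1}{w - \frac{2}{7}} = \frac{1}{- \frac{2}{7} + w}$)
$5061 - M{\left(-3 \right)} = 5061 - \frac{7}{-2 + 7 \left(-3\right)} = 5061 - \frac{7}{-2 - 21} = 5061 - \frac{7}{-23} = 5061 - 7 \left(- \frac{1}{23}\right) = 5061 - - \frac{7}{23} = 5061 + \frac{7}{23} = \frac{116410}{23}$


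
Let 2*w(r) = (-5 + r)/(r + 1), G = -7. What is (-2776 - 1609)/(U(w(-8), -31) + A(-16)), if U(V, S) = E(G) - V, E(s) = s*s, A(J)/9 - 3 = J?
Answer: 12278/193 ≈ 63.617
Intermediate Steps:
A(J) = 27 + 9*J
E(s) = s²
w(r) = (-5 + r)/(2*(1 + r)) (w(r) = ((-5 + r)/(r + 1))/2 = ((-5 + r)/(1 + r))/2 = (-5 + r)/(2*(1 + r)))
U(V, S) = 49 - V (U(V, S) = (-7)² - V = 49 - V)
(-2776 - 1609)/(U(w(-8), -31) + A(-16)) = (-2776 - 1609)/((49 - (-5 - 8)/(2*(1 - 8))) + (27 + 9*(-16))) = -4385/((49 - (-13)/(2*(-7))) + (27 - 144)) = -4385/((49 - (-1)*(-13)/(2*7)) - 117) = -4385/((49 - 1*13/14) - 117) = -4385/((49 - 13/14) - 117) = -4385/(673/14 - 117) = -4385/(-965/14) = -4385*(-14/965) = 12278/193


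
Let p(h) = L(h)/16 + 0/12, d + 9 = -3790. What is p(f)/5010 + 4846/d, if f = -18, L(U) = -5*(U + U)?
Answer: -6462859/5075464 ≈ -1.2734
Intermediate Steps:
L(U) = -10*U
d = -3799 (d = -9 - 3790 = -3799)
p(h) = -5*h/8 (p(h) = -10*h/16 + 0/12 = -10*h*(1/16) + 0*(1/12) = -5*h/8 + 0 = -5*h/8)
p(f)/5010 + 4846/d = -5/8*(-18)/5010 + 4846/(-3799) = (45/4)*(1/5010) + 4846*(-1/3799) = 3/1336 - 4846/3799 = -6462859/5075464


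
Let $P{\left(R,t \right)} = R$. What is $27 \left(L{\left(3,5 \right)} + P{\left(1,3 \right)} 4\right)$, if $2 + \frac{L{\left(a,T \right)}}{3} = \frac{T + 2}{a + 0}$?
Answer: $135$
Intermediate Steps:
$L{\left(a,T \right)} = -6 + \frac{3 \left(2 + T\right)}{a}$ ($L{\left(a,T \right)} = -6 + 3 \frac{T + 2}{a + 0} = -6 + 3 \frac{2 + T}{a} = -6 + \frac{3 \left(2 + T\right)}{a}$)
$27 \left(L{\left(3,5 \right)} + P{\left(1,3 \right)} 4\right) = 27 \left(\frac{3 \left(2 + 5 - 6\right)}{3} + 1 \cdot 4\right) = 27 \left(3 \cdot \frac{1}{3} \left(2 + 5 - 6\right) + 4\right) = 27 \left(3 \cdot \frac{1}{3} \cdot 1 + 4\right) = 27 \left(1 + 4\right) = 27 \cdot 5 = 135$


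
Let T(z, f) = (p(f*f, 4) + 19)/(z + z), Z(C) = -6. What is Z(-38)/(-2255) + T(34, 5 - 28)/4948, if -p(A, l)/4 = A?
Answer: -2709951/758726320 ≈ -0.0035717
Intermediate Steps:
p(A, l) = -4*A
T(z, f) = (19 - 4*f²)/(2*z) (T(z, f) = (-4*f*f + 19)/(z + z) = (-4*f² + 19)/((2*z)) = (19 - 4*f²)*(1/(2*z)) = (19 - 4*f²)/(2*z))
Z(-38)/(-2255) + T(34, 5 - 28)/4948 = -6/(-2255) + ((½)*(19 - 4*(5 - 28)²)/34)/4948 = -6*(-1/2255) + ((½)*(1/34)*(19 - 4*(-23)²))*(1/4948) = 6/2255 + ((½)*(1/34)*(19 - 4*529))*(1/4948) = 6/2255 + ((½)*(1/34)*(19 - 2116))*(1/4948) = 6/2255 + ((½)*(1/34)*(-2097))*(1/4948) = 6/2255 - 2097/68*1/4948 = 6/2255 - 2097/336464 = -2709951/758726320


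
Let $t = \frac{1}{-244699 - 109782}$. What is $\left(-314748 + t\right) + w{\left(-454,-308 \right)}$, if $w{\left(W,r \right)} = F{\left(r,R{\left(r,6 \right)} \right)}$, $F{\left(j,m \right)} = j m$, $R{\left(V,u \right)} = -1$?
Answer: $- \frac{111463005641}{354481} \approx -3.1444 \cdot 10^{5}$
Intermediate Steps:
$w{\left(W,r \right)} = - r$ ($w{\left(W,r \right)} = r \left(-1\right) = - r$)
$t = - \frac{1}{354481}$ ($t = \frac{1}{-354481} = - \frac{1}{354481} \approx -2.821 \cdot 10^{-6}$)
$\left(-314748 + t\right) + w{\left(-454,-308 \right)} = \left(-314748 - \frac{1}{354481}\right) - -308 = - \frac{111572185789}{354481} + 308 = - \frac{111463005641}{354481}$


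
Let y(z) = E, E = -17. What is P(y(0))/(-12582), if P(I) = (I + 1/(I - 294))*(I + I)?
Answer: -89896/1956501 ≈ -0.045947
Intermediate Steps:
y(z) = -17
P(I) = 2*I*(I + 1/(-294 + I)) (P(I) = (I + 1/(-294 + I))*(2*I) = 2*I*(I + 1/(-294 + I)))
P(y(0))/(-12582) = (2*(-17)*(1 + (-17)² - 294*(-17))/(-294 - 17))/(-12582) = (2*(-17)*(1 + 289 + 4998)/(-311))*(-1/12582) = (2*(-17)*(-1/311)*5288)*(-1/12582) = (179792/311)*(-1/12582) = -89896/1956501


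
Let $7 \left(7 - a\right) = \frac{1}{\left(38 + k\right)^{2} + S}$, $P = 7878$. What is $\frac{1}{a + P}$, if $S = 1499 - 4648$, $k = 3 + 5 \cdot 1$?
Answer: $\frac{7231}{57016436} \approx 0.00012682$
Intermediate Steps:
$k = 8$ ($k = 3 + 5 = 8$)
$S = -3149$
$a = \frac{50618}{7231}$ ($a = 7 - \frac{1}{7 \left(\left(38 + 8\right)^{2} - 3149\right)} = 7 - \frac{1}{7 \left(46^{2} - 3149\right)} = 7 - \frac{1}{7 \left(2116 - 3149\right)} = 7 - \frac{1}{7 \left(-1033\right)} = 7 - - \frac{1}{7231} = 7 + \frac{1}{7231} = \frac{50618}{7231} \approx 7.0001$)
$\frac{1}{a + P} = \frac{1}{\frac{50618}{7231} + 7878} = \frac{1}{\frac{57016436}{7231}} = \frac{7231}{57016436}$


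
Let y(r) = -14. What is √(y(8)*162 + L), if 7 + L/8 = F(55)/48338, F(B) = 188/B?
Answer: 2*I*√1026641389564065/1329295 ≈ 48.208*I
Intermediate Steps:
L = -74439768/1329295 (L = -56 + 8*((188/55)/48338) = -56 + 8*((188*(1/55))*(1/48338)) = -56 + 8*((188/55)*(1/48338)) = -56 + 8*(94/1329295) = -56 + 752/1329295 = -74439768/1329295 ≈ -55.999)
√(y(8)*162 + L) = √(-14*162 - 74439768/1329295) = √(-2268 - 74439768/1329295) = √(-3089280828/1329295) = 2*I*√1026641389564065/1329295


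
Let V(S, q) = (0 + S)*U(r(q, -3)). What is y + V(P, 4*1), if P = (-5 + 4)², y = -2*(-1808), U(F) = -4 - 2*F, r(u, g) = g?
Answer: 3618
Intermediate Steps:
y = 3616
P = 1 (P = (-1)² = 1)
V(S, q) = 2*S (V(S, q) = (0 + S)*(-4 - 2*(-3)) = S*(-4 + 6) = S*2 = 2*S)
y + V(P, 4*1) = 3616 + 2*1 = 3616 + 2 = 3618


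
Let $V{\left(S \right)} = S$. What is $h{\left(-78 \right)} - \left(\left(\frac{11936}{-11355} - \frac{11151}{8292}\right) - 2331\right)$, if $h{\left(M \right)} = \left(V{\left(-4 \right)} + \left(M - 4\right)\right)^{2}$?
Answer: $\frac{305359232579}{31385220} \approx 9729.4$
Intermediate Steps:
$h{\left(M \right)} = \left(-8 + M\right)^{2}$ ($h{\left(M \right)} = \left(-4 + \left(M - 4\right)\right)^{2} = \left(-4 + \left(-4 + M\right)\right)^{2} = \left(-8 + M\right)^{2}$)
$h{\left(-78 \right)} - \left(\left(\frac{11936}{-11355} - \frac{11151}{8292}\right) - 2331\right) = \left(-8 - 78\right)^{2} - \left(\left(\frac{11936}{-11355} - \frac{11151}{8292}\right) - 2331\right) = \left(-86\right)^{2} - \left(\left(11936 \left(- \frac{1}{11355}\right) - \frac{3717}{2764}\right) - 2331\right) = 7396 - \left(\left(- \frac{11936}{11355} - \frac{3717}{2764}\right) - 2331\right) = 7396 - \left(- \frac{75197639}{31385220} - 2331\right) = 7396 - - \frac{73234145459}{31385220} = 7396 + \frac{73234145459}{31385220} = \frac{305359232579}{31385220}$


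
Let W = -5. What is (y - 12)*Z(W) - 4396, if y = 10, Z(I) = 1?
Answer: -4398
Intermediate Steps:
(y - 12)*Z(W) - 4396 = (10 - 12)*1 - 4396 = -2*1 - 4396 = -2 - 4396 = -4398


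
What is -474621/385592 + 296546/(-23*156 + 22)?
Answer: -58019131859/687510536 ≈ -84.390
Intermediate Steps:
-474621/385592 + 296546/(-23*156 + 22) = -474621*1/385592 + 296546/(-3588 + 22) = -474621/385592 + 296546/(-3566) = -474621/385592 + 296546*(-1/3566) = -474621/385592 - 148273/1783 = -58019131859/687510536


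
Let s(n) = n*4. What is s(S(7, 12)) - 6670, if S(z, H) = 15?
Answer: -6610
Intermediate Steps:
s(n) = 4*n
s(S(7, 12)) - 6670 = 4*15 - 6670 = 60 - 6670 = -6610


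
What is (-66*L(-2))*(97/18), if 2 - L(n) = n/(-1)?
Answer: 0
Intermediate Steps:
L(n) = 2 + n (L(n) = 2 - n/(-1) = 2 - n*(-1) = 2 - (-1)*n = 2 + n)
(-66*L(-2))*(97/18) = (-66*(2 - 2))*(97/18) = (-66*0)*(97*(1/18)) = 0*(97/18) = 0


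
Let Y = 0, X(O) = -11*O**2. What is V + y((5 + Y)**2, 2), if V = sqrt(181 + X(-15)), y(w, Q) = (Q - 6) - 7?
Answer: -11 + I*sqrt(2294) ≈ -11.0 + 47.896*I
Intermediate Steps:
y(w, Q) = -13 + Q (y(w, Q) = (-6 + Q) - 7 = -13 + Q)
V = I*sqrt(2294) (V = sqrt(181 - 11*(-15)**2) = sqrt(181 - 11*225) = sqrt(181 - 2475) = sqrt(-2294) = I*sqrt(2294) ≈ 47.896*I)
V + y((5 + Y)**2, 2) = I*sqrt(2294) + (-13 + 2) = I*sqrt(2294) - 11 = -11 + I*sqrt(2294)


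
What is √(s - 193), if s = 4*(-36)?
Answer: I*√337 ≈ 18.358*I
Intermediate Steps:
s = -144
√(s - 193) = √(-144 - 193) = √(-337) = I*√337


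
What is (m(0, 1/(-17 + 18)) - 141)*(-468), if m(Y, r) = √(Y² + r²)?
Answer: 65520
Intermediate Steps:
(m(0, 1/(-17 + 18)) - 141)*(-468) = (√(0² + (1/(-17 + 18))²) - 141)*(-468) = (√(0 + (1/1)²) - 141)*(-468) = (√(0 + 1²) - 141)*(-468) = (√(0 + 1) - 141)*(-468) = (√1 - 141)*(-468) = (1 - 141)*(-468) = -140*(-468) = 65520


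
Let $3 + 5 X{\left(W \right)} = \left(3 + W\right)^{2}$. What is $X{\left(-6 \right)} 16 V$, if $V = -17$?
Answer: $- \frac{1632}{5} \approx -326.4$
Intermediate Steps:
$X{\left(W \right)} = - \frac{3}{5} + \frac{\left(3 + W\right)^{2}}{5}$
$X{\left(-6 \right)} 16 V = \left(- \frac{3}{5} + \frac{\left(3 - 6\right)^{2}}{5}\right) 16 \left(-17\right) = \left(- \frac{3}{5} + \frac{\left(-3\right)^{2}}{5}\right) 16 \left(-17\right) = \left(- \frac{3}{5} + \frac{1}{5} \cdot 9\right) 16 \left(-17\right) = \left(- \frac{3}{5} + \frac{9}{5}\right) 16 \left(-17\right) = \frac{6}{5} \cdot 16 \left(-17\right) = \frac{96}{5} \left(-17\right) = - \frac{1632}{5}$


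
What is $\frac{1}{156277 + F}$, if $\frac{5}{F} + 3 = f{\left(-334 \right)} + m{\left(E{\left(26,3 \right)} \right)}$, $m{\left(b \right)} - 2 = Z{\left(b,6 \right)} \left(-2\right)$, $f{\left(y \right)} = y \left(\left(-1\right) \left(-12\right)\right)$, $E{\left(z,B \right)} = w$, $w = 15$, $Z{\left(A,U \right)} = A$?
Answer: $\frac{4039}{631202798} \approx 6.3989 \cdot 10^{-6}$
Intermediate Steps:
$E{\left(z,B \right)} = 15$
$f{\left(y \right)} = 12 y$ ($f{\left(y \right)} = y 12 = 12 y$)
$m{\left(b \right)} = 2 - 2 b$ ($m{\left(b \right)} = 2 + b \left(-2\right) = 2 - 2 b$)
$F = - \frac{5}{4039}$ ($F = \frac{5}{-3 + \left(12 \left(-334\right) + \left(2 - 30\right)\right)} = \frac{5}{-3 + \left(-4008 + \left(2 - 30\right)\right)} = \frac{5}{-3 - 4036} = \frac{5}{-4039} = 5 \left(- \frac{1}{4039}\right) = - \frac{5}{4039} \approx -0.0012379$)
$\frac{1}{156277 + F} = \frac{1}{156277 - \frac{5}{4039}} = \frac{1}{\frac{631202798}{4039}} = \frac{4039}{631202798}$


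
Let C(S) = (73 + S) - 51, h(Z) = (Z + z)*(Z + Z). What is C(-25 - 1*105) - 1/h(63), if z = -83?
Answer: -272159/2520 ≈ -108.00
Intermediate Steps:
h(Z) = 2*Z*(-83 + Z) (h(Z) = (Z - 83)*(Z + Z) = (-83 + Z)*(2*Z) = 2*Z*(-83 + Z))
C(S) = 22 + S
C(-25 - 1*105) - 1/h(63) = (22 + (-25 - 1*105)) - 1/(2*63*(-83 + 63)) = (22 + (-25 - 105)) - 1/(2*63*(-20)) = (22 - 130) - 1/(-2520) = -108 - 1*(-1/2520) = -108 + 1/2520 = -272159/2520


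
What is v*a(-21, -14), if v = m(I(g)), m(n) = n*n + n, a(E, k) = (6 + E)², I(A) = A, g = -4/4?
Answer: 0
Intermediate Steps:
g = -1 (g = -4*¼ = -1)
m(n) = n + n² (m(n) = n² + n = n + n²)
v = 0 (v = -(1 - 1) = -1*0 = 0)
v*a(-21, -14) = 0*(6 - 21)² = 0*(-15)² = 0*225 = 0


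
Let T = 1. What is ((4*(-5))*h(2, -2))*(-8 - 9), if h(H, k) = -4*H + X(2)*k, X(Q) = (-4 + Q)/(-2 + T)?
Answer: -4080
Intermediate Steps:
X(Q) = 4 - Q (X(Q) = (-4 + Q)/(-2 + 1) = (-4 + Q)/(-1) = (-4 + Q)*(-1) = 4 - Q)
h(H, k) = -4*H + 2*k (h(H, k) = -4*H + (4 - 1*2)*k = -4*H + (4 - 2)*k = -4*H + 2*k)
((4*(-5))*h(2, -2))*(-8 - 9) = ((4*(-5))*(-4*2 + 2*(-2)))*(-8 - 9) = -20*(-8 - 4)*(-17) = -20*(-12)*(-17) = 240*(-17) = -4080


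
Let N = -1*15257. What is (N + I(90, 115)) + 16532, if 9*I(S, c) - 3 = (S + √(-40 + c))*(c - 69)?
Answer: 5206/3 + 230*√3/9 ≈ 1779.6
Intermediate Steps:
N = -15257
I(S, c) = ⅓ + (-69 + c)*(S + √(-40 + c))/9 (I(S, c) = ⅓ + ((S + √(-40 + c))*(c - 69))/9 = ⅓ + ((S + √(-40 + c))*(-69 + c))/9 = ⅓ + ((-69 + c)*(S + √(-40 + c)))/9 = ⅓ + (-69 + c)*(S + √(-40 + c))/9)
(N + I(90, 115)) + 16532 = (-15257 + (⅓ - 23/3*90 - 23*√(-40 + 115)/3 + (⅑)*90*115 + (⅑)*115*√(-40 + 115))) + 16532 = (-15257 + (⅓ - 690 - 115*√3/3 + 1150 + (⅑)*115*√75)) + 16532 = (-15257 + (⅓ - 690 - 115*√3/3 + 1150 + (⅑)*115*(5*√3))) + 16532 = (-15257 + (⅓ - 690 - 115*√3/3 + 1150 + 575*√3/9)) + 16532 = (-15257 + (1381/3 + 230*√3/9)) + 16532 = (-44390/3 + 230*√3/9) + 16532 = 5206/3 + 230*√3/9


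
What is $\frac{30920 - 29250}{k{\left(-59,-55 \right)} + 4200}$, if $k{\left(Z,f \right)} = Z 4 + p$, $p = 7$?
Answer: $\frac{1670}{3971} \approx 0.42055$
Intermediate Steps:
$k{\left(Z,f \right)} = 7 + 4 Z$ ($k{\left(Z,f \right)} = Z 4 + 7 = 4 Z + 7 = 7 + 4 Z$)
$\frac{30920 - 29250}{k{\left(-59,-55 \right)} + 4200} = \frac{30920 - 29250}{\left(7 + 4 \left(-59\right)\right) + 4200} = \frac{1670}{\left(7 - 236\right) + 4200} = \frac{1670}{-229 + 4200} = \frac{1670}{3971}$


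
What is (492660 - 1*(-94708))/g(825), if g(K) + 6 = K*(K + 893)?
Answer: 73421/177168 ≈ 0.41441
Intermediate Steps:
g(K) = -6 + K*(893 + K) (g(K) = -6 + K*(K + 893) = -6 + K*(893 + K))
(492660 - 1*(-94708))/g(825) = (492660 - 1*(-94708))/(-6 + 825² + 893*825) = (492660 + 94708)/(-6 + 680625 + 736725) = 587368/1417344 = 587368*(1/1417344) = 73421/177168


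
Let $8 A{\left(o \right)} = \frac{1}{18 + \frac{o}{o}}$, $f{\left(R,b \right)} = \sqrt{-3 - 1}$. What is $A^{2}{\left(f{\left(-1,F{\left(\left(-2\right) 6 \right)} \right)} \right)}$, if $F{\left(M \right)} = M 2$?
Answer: $\frac{1}{23104} \approx 4.3283 \cdot 10^{-5}$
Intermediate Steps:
$F{\left(M \right)} = 2 M$
$f{\left(R,b \right)} = 2 i$ ($f{\left(R,b \right)} = \sqrt{-4} = 2 i$)
$A{\left(o \right)} = \frac{1}{152}$ ($A{\left(o \right)} = \frac{1}{8 \left(18 + \frac{o}{o}\right)} = \frac{1}{8 \left(18 + 1\right)} = \frac{1}{8 \cdot 19} = \frac{1}{8} \cdot \frac{1}{19} = \frac{1}{152}$)
$A^{2}{\left(f{\left(-1,F{\left(\left(-2\right) 6 \right)} \right)} \right)} = \left(\frac{1}{152}\right)^{2} = \frac{1}{23104}$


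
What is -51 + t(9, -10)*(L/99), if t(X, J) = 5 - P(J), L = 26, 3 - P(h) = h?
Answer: -5257/99 ≈ -53.101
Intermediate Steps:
P(h) = 3 - h
t(X, J) = 2 + J (t(X, J) = 5 - (3 - J) = 5 + (-3 + J) = 2 + J)
-51 + t(9, -10)*(L/99) = -51 + (2 - 10)*(26/99) = -51 - 208/99 = -5257/99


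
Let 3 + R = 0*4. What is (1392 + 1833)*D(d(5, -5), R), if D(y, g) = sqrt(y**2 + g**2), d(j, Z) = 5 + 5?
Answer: 3225*sqrt(109) ≈ 33670.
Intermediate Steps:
d(j, Z) = 10
R = -3 (R = -3 + 0*4 = -3 + 0 = -3)
D(y, g) = sqrt(g**2 + y**2)
(1392 + 1833)*D(d(5, -5), R) = (1392 + 1833)*sqrt((-3)**2 + 10**2) = 3225*sqrt(9 + 100) = 3225*sqrt(109)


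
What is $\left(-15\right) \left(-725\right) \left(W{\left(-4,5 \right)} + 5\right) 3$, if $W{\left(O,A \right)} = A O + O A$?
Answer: $-1141875$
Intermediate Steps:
$W{\left(O,A \right)} = 2 A O$ ($W{\left(O,A \right)} = A O + A O = 2 A O$)
$\left(-15\right) \left(-725\right) \left(W{\left(-4,5 \right)} + 5\right) 3 = \left(-15\right) \left(-725\right) \left(2 \cdot 5 \left(-4\right) + 5\right) 3 = 10875 \left(-40 + 5\right) 3 = 10875 \left(\left(-35\right) 3\right) = 10875 \left(-105\right) = -1141875$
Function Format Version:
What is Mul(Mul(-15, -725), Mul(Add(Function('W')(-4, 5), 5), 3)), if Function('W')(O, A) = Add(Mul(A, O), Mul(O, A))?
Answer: -1141875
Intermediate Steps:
Function('W')(O, A) = Mul(2, A, O) (Function('W')(O, A) = Add(Mul(A, O), Mul(A, O)) = Mul(2, A, O))
Mul(Mul(-15, -725), Mul(Add(Function('W')(-4, 5), 5), 3)) = Mul(Mul(-15, -725), Mul(Add(Mul(2, 5, -4), 5), 3)) = Mul(10875, Mul(Add(-40, 5), 3)) = Mul(10875, Mul(-35, 3)) = Mul(10875, -105) = -1141875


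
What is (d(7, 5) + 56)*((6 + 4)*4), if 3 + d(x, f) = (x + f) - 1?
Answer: 2560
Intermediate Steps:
d(x, f) = -4 + f + x (d(x, f) = -3 + ((x + f) - 1) = -3 + ((f + x) - 1) = -3 + (-1 + f + x) = -4 + f + x)
(d(7, 5) + 56)*((6 + 4)*4) = ((-4 + 5 + 7) + 56)*((6 + 4)*4) = (8 + 56)*(10*4) = 64*40 = 2560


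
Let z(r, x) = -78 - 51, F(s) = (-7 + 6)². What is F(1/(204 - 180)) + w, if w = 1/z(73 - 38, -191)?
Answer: 128/129 ≈ 0.99225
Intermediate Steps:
F(s) = 1 (F(s) = (-1)² = 1)
z(r, x) = -129
w = -1/129 (w = 1/(-129) = -1/129 ≈ -0.0077519)
F(1/(204 - 180)) + w = 1 - 1/129 = 128/129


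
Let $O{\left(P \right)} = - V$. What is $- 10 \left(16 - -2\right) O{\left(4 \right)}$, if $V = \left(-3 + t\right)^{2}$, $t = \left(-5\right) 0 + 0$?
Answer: $1620$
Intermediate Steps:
$t = 0$ ($t = 0 + 0 = 0$)
$V = 9$ ($V = \left(-3 + 0\right)^{2} = \left(-3\right)^{2} = 9$)
$O{\left(P \right)} = -9$ ($O{\left(P \right)} = \left(-1\right) 9 = -9$)
$- 10 \left(16 - -2\right) O{\left(4 \right)} = - 10 \left(16 - -2\right) \left(-9\right) = - 10 \left(16 + 2\right) \left(-9\right) = \left(-10\right) 18 \left(-9\right) = \left(-180\right) \left(-9\right) = 1620$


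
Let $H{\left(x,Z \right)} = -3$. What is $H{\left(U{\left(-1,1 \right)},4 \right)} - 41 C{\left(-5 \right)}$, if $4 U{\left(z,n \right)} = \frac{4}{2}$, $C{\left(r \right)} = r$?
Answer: $202$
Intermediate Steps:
$U{\left(z,n \right)} = \frac{1}{2}$ ($U{\left(z,n \right)} = \frac{4 \cdot \frac{1}{2}}{4} = \frac{1}{4} \cdot 2 = \frac{1}{2}$)
$H{\left(U{\left(-1,1 \right)},4 \right)} - 41 C{\left(-5 \right)} = -3 - -205 = -3 + 205 = 202$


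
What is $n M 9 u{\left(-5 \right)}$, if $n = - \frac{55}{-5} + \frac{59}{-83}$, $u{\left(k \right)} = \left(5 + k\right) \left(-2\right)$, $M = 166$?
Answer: $0$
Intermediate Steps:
$u{\left(k \right)} = -10 - 2 k$
$n = \frac{854}{83}$ ($n = \left(-55\right) \left(- \frac{1}{5}\right) + 59 \left(- \frac{1}{83}\right) = 11 - \frac{59}{83} = \frac{854}{83} \approx 10.289$)
$n M 9 u{\left(-5 \right)} = \frac{854}{83} \cdot 166 \cdot 9 \left(-10 - -10\right) = 1708 \cdot 9 \left(-10 + 10\right) = 1708 \cdot 9 \cdot 0 = 1708 \cdot 0 = 0$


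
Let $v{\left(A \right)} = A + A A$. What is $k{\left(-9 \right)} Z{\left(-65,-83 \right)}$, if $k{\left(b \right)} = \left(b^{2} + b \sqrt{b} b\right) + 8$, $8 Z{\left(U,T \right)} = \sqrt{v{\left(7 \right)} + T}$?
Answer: $\frac{3 i \sqrt{3} \left(89 + 243 i\right)}{8} \approx -157.83 + 57.807 i$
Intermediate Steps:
$v{\left(A \right)} = A + A^{2}$
$Z{\left(U,T \right)} = \frac{\sqrt{56 + T}}{8}$ ($Z{\left(U,T \right)} = \frac{\sqrt{7 \left(1 + 7\right) + T}}{8} = \frac{\sqrt{7 \cdot 8 + T}}{8} = \frac{\sqrt{56 + T}}{8}$)
$k{\left(b \right)} = 8 + b^{2} + b^{\frac{5}{2}}$ ($k{\left(b \right)} = \left(b^{2} + b^{\frac{3}{2}} b\right) + 8 = \left(b^{2} + b^{\frac{5}{2}}\right) + 8 = 8 + b^{2} + b^{\frac{5}{2}}$)
$k{\left(-9 \right)} Z{\left(-65,-83 \right)} = \left(8 + \left(-9\right)^{2} + \left(-9\right)^{\frac{5}{2}}\right) \frac{\sqrt{56 - 83}}{8} = \left(8 + 81 + 243 i\right) \frac{\sqrt{-27}}{8} = \left(89 + 243 i\right) \frac{3 i \sqrt{3}}{8} = \frac{3 i \sqrt{3} \left(89 + 243 i\right)}{8}$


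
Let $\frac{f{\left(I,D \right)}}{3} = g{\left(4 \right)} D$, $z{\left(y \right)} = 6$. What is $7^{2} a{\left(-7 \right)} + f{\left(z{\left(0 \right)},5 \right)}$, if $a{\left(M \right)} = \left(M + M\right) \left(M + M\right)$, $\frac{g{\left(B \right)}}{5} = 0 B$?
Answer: $9604$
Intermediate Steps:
$g{\left(B \right)} = 0$ ($g{\left(B \right)} = 5 \cdot 0 B = 5 \cdot 0 = 0$)
$a{\left(M \right)} = 4 M^{2}$ ($a{\left(M \right)} = 2 M 2 M = 4 M^{2}$)
$f{\left(I,D \right)} = 0$ ($f{\left(I,D \right)} = 3 \cdot 0 D = 3 \cdot 0 = 0$)
$7^{2} a{\left(-7 \right)} + f{\left(z{\left(0 \right)},5 \right)} = 7^{2} \cdot 4 \left(-7\right)^{2} + 0 = 49 \cdot 4 \cdot 49 + 0 = 49 \cdot 196 + 0 = 9604 + 0 = 9604$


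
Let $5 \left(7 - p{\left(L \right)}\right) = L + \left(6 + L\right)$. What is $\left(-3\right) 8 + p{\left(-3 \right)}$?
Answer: $-17$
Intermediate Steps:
$p{\left(L \right)} = \frac{29}{5} - \frac{2 L}{5}$ ($p{\left(L \right)} = 7 - \frac{L + \left(6 + L\right)}{5} = 7 - \frac{6 + 2 L}{5} = 7 - \left(\frac{6}{5} + \frac{2 L}{5}\right) = \frac{29}{5} - \frac{2 L}{5}$)
$\left(-3\right) 8 + p{\left(-3 \right)} = \left(-3\right) 8 + \left(\frac{29}{5} - - \frac{6}{5}\right) = -24 + \left(\frac{29}{5} + \frac{6}{5}\right) = -24 + 7 = -17$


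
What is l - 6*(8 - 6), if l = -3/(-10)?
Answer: -117/10 ≈ -11.700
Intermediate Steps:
l = 3/10 (l = -3*(-⅒) = 3/10 ≈ 0.30000)
l - 6*(8 - 6) = 3/10 - 6*(8 - 6) = 3/10 - 6*2 = 3/10 - 12 = -117/10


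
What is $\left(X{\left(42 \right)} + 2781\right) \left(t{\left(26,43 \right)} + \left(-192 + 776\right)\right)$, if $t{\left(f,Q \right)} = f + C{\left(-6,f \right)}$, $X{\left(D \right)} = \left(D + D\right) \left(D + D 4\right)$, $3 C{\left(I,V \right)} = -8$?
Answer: $12402354$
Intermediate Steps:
$C{\left(I,V \right)} = - \frac{8}{3}$ ($C{\left(I,V \right)} = \frac{1}{3} \left(-8\right) = - \frac{8}{3}$)
$X{\left(D \right)} = 10 D^{2}$ ($X{\left(D \right)} = 2 D \left(D + 4 D\right) = 2 D 5 D = 10 D^{2}$)
$t{\left(f,Q \right)} = - \frac{8}{3} + f$ ($t{\left(f,Q \right)} = f - \frac{8}{3} = - \frac{8}{3} + f$)
$\left(X{\left(42 \right)} + 2781\right) \left(t{\left(26,43 \right)} + \left(-192 + 776\right)\right) = \left(10 \cdot 42^{2} + 2781\right) \left(\left(- \frac{8}{3} + 26\right) + \left(-192 + 776\right)\right) = \left(10 \cdot 1764 + 2781\right) \left(\frac{70}{3} + 584\right) = \left(17640 + 2781\right) \frac{1822}{3} = 20421 \cdot \frac{1822}{3} = 12402354$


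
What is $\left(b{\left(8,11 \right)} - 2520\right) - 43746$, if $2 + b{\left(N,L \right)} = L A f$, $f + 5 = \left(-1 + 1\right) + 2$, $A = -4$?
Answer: $-46136$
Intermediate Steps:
$f = -3$ ($f = -5 + \left(\left(-1 + 1\right) + 2\right) = -5 + \left(0 + 2\right) = -5 + 2 = -3$)
$b{\left(N,L \right)} = -2 + 12 L$ ($b{\left(N,L \right)} = -2 + L \left(-4\right) \left(-3\right) = -2 + - 4 L \left(-3\right) = -2 + 12 L$)
$\left(b{\left(8,11 \right)} - 2520\right) - 43746 = \left(\left(-2 + 12 \cdot 11\right) - 2520\right) - 43746 = \left(\left(-2 + 132\right) - 2520\right) - 43746 = \left(130 - 2520\right) - 43746 = -2390 - 43746 = -46136$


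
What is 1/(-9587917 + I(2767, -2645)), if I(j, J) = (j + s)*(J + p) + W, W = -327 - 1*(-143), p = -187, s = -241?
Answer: -1/16741733 ≈ -5.9731e-8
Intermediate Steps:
W = -184 (W = -327 + 143 = -184)
I(j, J) = -184 + (-241 + j)*(-187 + J) (I(j, J) = (j - 241)*(J - 187) - 184 = (-241 + j)*(-187 + J) - 184 = -184 + (-241 + j)*(-187 + J))
1/(-9587917 + I(2767, -2645)) = 1/(-9587917 + (44883 - 241*(-2645) - 187*2767 - 2645*2767)) = 1/(-9587917 + (44883 + 637445 - 517429 - 7318715)) = 1/(-9587917 - 7153816) = 1/(-16741733) = -1/16741733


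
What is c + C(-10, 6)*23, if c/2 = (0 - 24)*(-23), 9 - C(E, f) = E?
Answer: 1541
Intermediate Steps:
C(E, f) = 9 - E
c = 1104 (c = 2*((0 - 24)*(-23)) = 2*(-24*(-23)) = 2*552 = 1104)
c + C(-10, 6)*23 = 1104 + (9 - 1*(-10))*23 = 1104 + (9 + 10)*23 = 1104 + 19*23 = 1104 + 437 = 1541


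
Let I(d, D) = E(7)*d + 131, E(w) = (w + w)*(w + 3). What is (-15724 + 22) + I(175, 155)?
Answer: 8929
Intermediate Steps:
E(w) = 2*w*(3 + w) (E(w) = (2*w)*(3 + w) = 2*w*(3 + w))
I(d, D) = 131 + 140*d (I(d, D) = (2*7*(3 + 7))*d + 131 = (2*7*10)*d + 131 = 140*d + 131 = 131 + 140*d)
(-15724 + 22) + I(175, 155) = (-15724 + 22) + (131 + 140*175) = -15702 + (131 + 24500) = -15702 + 24631 = 8929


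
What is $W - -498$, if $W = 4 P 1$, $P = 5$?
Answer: $518$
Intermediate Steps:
$W = 20$ ($W = 4 \cdot 5 \cdot 1 = 20 \cdot 1 = 20$)
$W - -498 = 20 - -498 = 20 + 498 = 518$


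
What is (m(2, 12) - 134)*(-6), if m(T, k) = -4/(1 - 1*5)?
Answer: 798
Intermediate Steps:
m(T, k) = 1 (m(T, k) = -4/(1 - 5) = -4/(-4) = -4*(-1/4) = 1)
(m(2, 12) - 134)*(-6) = (1 - 134)*(-6) = -133*(-6) = 798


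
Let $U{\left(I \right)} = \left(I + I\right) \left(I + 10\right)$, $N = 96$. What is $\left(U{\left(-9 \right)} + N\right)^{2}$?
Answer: $6084$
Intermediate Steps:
$U{\left(I \right)} = 2 I \left(10 + I\right)$
$\left(U{\left(-9 \right)} + N\right)^{2} = \left(2 \left(-9\right) \left(10 - 9\right) + 96\right)^{2} = \left(2 \left(-9\right) 1 + 96\right)^{2} = \left(-18 + 96\right)^{2} = 78^{2} = 6084$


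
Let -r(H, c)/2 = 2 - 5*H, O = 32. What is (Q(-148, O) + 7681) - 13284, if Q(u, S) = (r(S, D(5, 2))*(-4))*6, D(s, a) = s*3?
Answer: -13187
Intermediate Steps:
D(s, a) = 3*s
r(H, c) = -4 + 10*H (r(H, c) = -2*(2 - 5*H) = -4 + 10*H)
Q(u, S) = 96 - 240*S (Q(u, S) = ((-4 + 10*S)*(-4))*6 = (16 - 40*S)*6 = 96 - 240*S)
(Q(-148, O) + 7681) - 13284 = ((96 - 240*32) + 7681) - 13284 = ((96 - 7680) + 7681) - 13284 = (-7584 + 7681) - 13284 = 97 - 13284 = -13187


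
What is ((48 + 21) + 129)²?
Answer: 39204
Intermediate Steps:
((48 + 21) + 129)² = (69 + 129)² = 198² = 39204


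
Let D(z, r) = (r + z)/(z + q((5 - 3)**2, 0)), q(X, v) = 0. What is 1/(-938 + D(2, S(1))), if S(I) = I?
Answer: -2/1873 ≈ -0.0010678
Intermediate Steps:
D(z, r) = (r + z)/z (D(z, r) = (r + z)/(z + 0) = (r + z)/z)
1/(-938 + D(2, S(1))) = 1/(-938 + (1 + 2)/2) = 1/(-938 + (1/2)*3) = 1/(-938 + 3/2) = 1/(-1873/2) = -2/1873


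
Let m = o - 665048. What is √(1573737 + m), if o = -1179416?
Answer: I*√270727 ≈ 520.31*I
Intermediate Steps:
m = -1844464 (m = -1179416 - 665048 = -1844464)
√(1573737 + m) = √(1573737 - 1844464) = √(-270727) = I*√270727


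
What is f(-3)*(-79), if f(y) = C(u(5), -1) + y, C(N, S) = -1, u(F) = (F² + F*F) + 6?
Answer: 316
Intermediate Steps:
u(F) = 6 + 2*F² (u(F) = (F² + F²) + 6 = 2*F² + 6 = 6 + 2*F²)
f(y) = -1 + y
f(-3)*(-79) = (-1 - 3)*(-79) = -4*(-79) = 316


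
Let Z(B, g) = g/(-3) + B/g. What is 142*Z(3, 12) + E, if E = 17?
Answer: -1031/2 ≈ -515.50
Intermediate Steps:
Z(B, g) = -g/3 + B/g (Z(B, g) = g*(-1/3) + B/g = -g/3 + B/g)
142*Z(3, 12) + E = 142*(-1/3*12 + 3/12) + 17 = 142*(-4 + 3*(1/12)) + 17 = 142*(-4 + 1/4) + 17 = 142*(-15/4) + 17 = -1065/2 + 17 = -1031/2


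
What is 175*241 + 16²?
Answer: 42431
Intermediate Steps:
175*241 + 16² = 42175 + 256 = 42431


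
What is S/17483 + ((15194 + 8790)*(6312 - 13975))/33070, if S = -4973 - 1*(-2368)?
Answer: -1606638043843/289081405 ≈ -5557.7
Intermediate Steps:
S = -2605 (S = -4973 + 2368 = -2605)
S/17483 + ((15194 + 8790)*(6312 - 13975))/33070 = -2605/17483 + ((15194 + 8790)*(6312 - 13975))/33070 = -2605*1/17483 + (23984*(-7663))*(1/33070) = -2605/17483 - 183789392*1/33070 = -2605/17483 - 91894696/16535 = -1606638043843/289081405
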